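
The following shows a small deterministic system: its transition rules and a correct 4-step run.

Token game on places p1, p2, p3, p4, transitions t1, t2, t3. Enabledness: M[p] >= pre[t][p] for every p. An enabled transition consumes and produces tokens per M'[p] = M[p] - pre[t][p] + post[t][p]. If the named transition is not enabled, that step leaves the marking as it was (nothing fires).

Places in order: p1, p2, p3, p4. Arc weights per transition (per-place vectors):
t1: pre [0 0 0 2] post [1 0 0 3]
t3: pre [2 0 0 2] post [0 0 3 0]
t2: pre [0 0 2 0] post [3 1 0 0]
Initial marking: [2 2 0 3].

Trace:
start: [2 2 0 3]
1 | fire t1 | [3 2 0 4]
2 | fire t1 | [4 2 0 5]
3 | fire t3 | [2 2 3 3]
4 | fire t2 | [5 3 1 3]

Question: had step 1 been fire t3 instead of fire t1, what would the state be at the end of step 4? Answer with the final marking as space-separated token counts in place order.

(re-executing from step 1 with the substitution; state before step 1: [2 2 0 3])
1 | fire t3 | [0 2 3 1]
2 | fire t1 | [0 2 3 1]
3 | fire t3 | [0 2 3 1]
4 | fire t2 | [3 3 1 1]

3 3 1 1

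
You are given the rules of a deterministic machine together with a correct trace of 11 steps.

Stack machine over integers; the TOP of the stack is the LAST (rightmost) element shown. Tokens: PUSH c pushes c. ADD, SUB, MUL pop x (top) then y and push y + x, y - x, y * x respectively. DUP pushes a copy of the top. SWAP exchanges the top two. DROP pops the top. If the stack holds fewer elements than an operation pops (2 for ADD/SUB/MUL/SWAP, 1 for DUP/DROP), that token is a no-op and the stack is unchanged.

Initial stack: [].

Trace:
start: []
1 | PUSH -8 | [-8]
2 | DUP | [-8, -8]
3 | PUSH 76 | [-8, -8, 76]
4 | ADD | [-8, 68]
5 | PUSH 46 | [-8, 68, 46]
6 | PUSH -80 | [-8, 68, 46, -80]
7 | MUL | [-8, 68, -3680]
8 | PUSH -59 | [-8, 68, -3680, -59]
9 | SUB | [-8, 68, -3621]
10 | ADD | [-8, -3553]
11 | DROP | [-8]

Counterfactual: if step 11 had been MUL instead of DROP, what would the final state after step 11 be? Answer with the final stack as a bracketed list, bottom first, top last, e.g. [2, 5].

[28424]

(re-executing from step 11 with the substitution; state before step 11: [-8, -3553])
11 | MUL | [28424]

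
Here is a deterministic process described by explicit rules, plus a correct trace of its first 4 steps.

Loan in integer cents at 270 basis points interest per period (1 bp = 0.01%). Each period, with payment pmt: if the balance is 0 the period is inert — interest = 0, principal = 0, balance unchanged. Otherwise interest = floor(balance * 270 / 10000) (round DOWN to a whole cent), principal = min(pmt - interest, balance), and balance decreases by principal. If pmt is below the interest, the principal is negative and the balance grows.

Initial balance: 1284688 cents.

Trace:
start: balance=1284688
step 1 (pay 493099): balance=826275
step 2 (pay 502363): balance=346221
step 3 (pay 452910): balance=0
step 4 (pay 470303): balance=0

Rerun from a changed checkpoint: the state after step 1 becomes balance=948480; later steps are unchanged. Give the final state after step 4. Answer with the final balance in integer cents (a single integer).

state after step 1 := balance=948480
step 2 (pay 502363): balance=471725
step 3 (pay 452910): balance=31551
step 4 (pay 470303): balance=0

0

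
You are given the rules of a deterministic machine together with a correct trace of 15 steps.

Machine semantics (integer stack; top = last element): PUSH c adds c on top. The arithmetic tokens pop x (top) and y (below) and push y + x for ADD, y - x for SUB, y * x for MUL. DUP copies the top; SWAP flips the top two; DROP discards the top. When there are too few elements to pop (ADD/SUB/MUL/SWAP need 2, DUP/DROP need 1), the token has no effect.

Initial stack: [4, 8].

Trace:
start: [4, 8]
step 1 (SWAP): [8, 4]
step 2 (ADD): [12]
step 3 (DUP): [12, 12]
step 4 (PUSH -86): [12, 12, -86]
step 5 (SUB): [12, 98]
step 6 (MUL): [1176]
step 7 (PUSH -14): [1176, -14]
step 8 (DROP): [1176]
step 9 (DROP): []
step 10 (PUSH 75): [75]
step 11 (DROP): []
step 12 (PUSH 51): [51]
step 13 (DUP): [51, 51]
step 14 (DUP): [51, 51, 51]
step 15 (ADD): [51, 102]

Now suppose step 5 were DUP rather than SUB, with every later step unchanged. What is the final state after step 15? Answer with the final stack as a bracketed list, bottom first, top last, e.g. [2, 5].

[12, 12, 51, 102]

(re-executing from step 5 with the substitution; state before step 5: [12, 12, -86])
step 5 (DUP): [12, 12, -86, -86]
step 6 (MUL): [12, 12, 7396]
step 7 (PUSH -14): [12, 12, 7396, -14]
step 8 (DROP): [12, 12, 7396]
step 9 (DROP): [12, 12]
step 10 (PUSH 75): [12, 12, 75]
step 11 (DROP): [12, 12]
step 12 (PUSH 51): [12, 12, 51]
step 13 (DUP): [12, 12, 51, 51]
step 14 (DUP): [12, 12, 51, 51, 51]
step 15 (ADD): [12, 12, 51, 102]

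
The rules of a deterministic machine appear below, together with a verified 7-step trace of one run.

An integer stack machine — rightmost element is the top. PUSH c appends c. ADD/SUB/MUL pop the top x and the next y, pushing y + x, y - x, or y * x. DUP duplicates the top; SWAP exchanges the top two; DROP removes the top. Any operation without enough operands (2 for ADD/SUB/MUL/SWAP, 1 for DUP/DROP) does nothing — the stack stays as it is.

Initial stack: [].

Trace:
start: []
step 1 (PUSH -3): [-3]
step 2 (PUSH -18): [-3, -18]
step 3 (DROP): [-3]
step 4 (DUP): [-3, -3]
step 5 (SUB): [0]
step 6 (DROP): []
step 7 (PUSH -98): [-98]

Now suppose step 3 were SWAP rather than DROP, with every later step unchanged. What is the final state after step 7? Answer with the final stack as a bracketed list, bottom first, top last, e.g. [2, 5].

(re-executing from step 3 with the substitution; state before step 3: [-3, -18])
step 3 (SWAP): [-18, -3]
step 4 (DUP): [-18, -3, -3]
step 5 (SUB): [-18, 0]
step 6 (DROP): [-18]
step 7 (PUSH -98): [-18, -98]

[-18, -98]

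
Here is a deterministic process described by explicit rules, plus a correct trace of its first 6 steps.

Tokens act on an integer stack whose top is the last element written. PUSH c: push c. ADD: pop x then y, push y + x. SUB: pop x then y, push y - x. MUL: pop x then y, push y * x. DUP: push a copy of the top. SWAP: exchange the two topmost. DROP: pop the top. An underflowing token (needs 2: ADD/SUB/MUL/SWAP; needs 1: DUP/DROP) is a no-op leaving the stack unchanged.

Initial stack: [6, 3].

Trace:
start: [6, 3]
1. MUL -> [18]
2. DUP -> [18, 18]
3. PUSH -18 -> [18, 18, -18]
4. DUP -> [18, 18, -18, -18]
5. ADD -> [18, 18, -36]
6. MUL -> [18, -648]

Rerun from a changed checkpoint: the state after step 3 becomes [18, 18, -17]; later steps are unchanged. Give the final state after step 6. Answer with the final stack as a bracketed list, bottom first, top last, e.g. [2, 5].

[18, -612]

state after step 3 := [18, 18, -17]
4. DUP -> [18, 18, -17, -17]
5. ADD -> [18, 18, -34]
6. MUL -> [18, -612]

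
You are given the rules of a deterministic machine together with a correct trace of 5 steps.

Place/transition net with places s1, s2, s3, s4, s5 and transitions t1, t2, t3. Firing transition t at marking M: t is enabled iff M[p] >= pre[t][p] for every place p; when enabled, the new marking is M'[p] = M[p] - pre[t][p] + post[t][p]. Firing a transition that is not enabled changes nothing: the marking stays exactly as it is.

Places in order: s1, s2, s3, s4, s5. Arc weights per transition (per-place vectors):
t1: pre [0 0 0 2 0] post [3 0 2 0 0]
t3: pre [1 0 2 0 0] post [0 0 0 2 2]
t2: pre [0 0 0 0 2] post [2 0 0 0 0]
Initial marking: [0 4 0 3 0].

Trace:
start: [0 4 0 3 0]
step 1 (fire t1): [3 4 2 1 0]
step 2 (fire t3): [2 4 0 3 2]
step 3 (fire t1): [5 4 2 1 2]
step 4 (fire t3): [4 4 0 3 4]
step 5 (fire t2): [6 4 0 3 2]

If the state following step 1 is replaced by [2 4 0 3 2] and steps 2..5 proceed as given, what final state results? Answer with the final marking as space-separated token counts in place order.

6 4 0 3 2

state after step 1 := [2 4 0 3 2]
step 2 (fire t3): [2 4 0 3 2]
step 3 (fire t1): [5 4 2 1 2]
step 4 (fire t3): [4 4 0 3 4]
step 5 (fire t2): [6 4 0 3 2]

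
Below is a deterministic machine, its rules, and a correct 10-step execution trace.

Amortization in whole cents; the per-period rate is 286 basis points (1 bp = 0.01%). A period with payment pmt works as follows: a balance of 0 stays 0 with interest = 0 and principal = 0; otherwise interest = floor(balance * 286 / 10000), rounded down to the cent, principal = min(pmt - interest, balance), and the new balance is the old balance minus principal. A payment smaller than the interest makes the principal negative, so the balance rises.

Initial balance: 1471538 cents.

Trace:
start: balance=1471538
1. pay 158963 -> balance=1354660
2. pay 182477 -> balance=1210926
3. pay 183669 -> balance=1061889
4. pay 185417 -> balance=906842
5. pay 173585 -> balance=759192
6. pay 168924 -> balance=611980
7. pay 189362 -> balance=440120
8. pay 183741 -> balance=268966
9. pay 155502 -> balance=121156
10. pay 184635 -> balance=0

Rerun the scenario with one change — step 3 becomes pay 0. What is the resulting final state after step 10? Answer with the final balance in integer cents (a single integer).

163734

(re-executing from step 3 with the substitution; state before step 3: balance=1210926)
3. pay 0 -> balance=1245558
4. pay 185417 -> balance=1095763
5. pay 173585 -> balance=953516
6. pay 168924 -> balance=811862
7. pay 189362 -> balance=645719
8. pay 183741 -> balance=480445
9. pay 155502 -> balance=338683
10. pay 184635 -> balance=163734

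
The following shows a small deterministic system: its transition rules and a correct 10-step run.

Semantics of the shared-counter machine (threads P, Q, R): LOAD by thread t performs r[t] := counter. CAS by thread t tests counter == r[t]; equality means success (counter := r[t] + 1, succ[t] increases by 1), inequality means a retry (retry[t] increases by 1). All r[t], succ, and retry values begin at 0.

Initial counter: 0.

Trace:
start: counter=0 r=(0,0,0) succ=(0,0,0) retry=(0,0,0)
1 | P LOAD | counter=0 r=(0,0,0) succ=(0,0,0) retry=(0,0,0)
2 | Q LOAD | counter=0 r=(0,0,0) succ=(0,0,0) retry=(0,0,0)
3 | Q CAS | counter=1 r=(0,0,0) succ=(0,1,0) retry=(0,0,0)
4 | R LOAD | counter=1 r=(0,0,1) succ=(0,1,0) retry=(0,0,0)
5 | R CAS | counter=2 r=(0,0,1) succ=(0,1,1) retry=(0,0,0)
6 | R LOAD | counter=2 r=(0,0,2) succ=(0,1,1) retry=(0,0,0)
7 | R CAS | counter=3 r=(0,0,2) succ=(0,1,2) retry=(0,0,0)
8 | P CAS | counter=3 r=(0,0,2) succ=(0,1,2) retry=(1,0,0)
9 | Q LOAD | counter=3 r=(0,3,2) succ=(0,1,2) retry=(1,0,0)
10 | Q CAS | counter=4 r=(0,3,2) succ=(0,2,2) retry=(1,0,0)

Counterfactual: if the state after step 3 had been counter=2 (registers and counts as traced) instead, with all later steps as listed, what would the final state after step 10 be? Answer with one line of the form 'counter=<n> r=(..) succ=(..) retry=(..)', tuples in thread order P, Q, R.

counter=5 r=(0,4,3) succ=(0,2,2) retry=(1,0,0)

state after step 3 := counter=2 r=(0,0,0) succ=(0,1,0) retry=(0,0,0)
4 | R LOAD | counter=2 r=(0,0,2) succ=(0,1,0) retry=(0,0,0)
5 | R CAS | counter=3 r=(0,0,2) succ=(0,1,1) retry=(0,0,0)
6 | R LOAD | counter=3 r=(0,0,3) succ=(0,1,1) retry=(0,0,0)
7 | R CAS | counter=4 r=(0,0,3) succ=(0,1,2) retry=(0,0,0)
8 | P CAS | counter=4 r=(0,0,3) succ=(0,1,2) retry=(1,0,0)
9 | Q LOAD | counter=4 r=(0,4,3) succ=(0,1,2) retry=(1,0,0)
10 | Q CAS | counter=5 r=(0,4,3) succ=(0,2,2) retry=(1,0,0)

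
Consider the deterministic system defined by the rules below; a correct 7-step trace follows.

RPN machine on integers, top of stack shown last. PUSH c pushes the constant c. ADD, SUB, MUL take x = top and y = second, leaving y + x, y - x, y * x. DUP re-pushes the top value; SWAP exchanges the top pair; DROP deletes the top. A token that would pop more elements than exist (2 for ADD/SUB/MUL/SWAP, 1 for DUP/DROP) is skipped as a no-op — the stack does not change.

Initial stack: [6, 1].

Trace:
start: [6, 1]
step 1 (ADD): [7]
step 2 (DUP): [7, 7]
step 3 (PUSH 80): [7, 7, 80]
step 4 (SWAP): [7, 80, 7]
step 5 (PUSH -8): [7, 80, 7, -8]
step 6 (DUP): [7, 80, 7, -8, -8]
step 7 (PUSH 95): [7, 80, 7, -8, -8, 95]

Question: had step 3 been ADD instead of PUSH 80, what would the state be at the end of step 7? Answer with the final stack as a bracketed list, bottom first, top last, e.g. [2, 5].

(re-executing from step 3 with the substitution; state before step 3: [7, 7])
step 3 (ADD): [14]
step 4 (SWAP): [14]
step 5 (PUSH -8): [14, -8]
step 6 (DUP): [14, -8, -8]
step 7 (PUSH 95): [14, -8, -8, 95]

[14, -8, -8, 95]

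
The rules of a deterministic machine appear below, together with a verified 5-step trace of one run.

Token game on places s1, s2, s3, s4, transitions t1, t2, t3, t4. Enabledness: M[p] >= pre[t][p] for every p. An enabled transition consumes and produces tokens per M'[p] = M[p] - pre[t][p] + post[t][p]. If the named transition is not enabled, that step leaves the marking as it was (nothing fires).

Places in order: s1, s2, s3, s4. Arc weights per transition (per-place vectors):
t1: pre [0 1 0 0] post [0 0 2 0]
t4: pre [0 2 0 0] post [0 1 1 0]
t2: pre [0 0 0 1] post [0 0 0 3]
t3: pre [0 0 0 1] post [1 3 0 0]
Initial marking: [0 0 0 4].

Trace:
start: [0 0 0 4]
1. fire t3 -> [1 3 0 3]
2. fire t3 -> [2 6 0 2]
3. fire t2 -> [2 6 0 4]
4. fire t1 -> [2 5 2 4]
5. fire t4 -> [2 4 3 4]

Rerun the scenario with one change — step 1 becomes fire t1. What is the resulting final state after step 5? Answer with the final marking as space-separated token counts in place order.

1 1 3 5

(re-executing from step 1 with the substitution; state before step 1: [0 0 0 4])
1. fire t1 -> [0 0 0 4]
2. fire t3 -> [1 3 0 3]
3. fire t2 -> [1 3 0 5]
4. fire t1 -> [1 2 2 5]
5. fire t4 -> [1 1 3 5]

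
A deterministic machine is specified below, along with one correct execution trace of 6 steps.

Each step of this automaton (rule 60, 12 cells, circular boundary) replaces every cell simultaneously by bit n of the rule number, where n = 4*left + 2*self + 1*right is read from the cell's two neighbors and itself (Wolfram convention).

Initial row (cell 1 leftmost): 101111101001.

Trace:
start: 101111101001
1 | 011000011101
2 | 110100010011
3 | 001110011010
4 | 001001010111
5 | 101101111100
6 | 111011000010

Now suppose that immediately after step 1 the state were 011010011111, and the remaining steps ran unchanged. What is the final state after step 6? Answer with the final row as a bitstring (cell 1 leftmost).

state after step 1 := 011010011111
2 | 110111010000
3 | 101100111000
4 | 111010100100
5 | 100111110110
6 | 110100001101

110100001101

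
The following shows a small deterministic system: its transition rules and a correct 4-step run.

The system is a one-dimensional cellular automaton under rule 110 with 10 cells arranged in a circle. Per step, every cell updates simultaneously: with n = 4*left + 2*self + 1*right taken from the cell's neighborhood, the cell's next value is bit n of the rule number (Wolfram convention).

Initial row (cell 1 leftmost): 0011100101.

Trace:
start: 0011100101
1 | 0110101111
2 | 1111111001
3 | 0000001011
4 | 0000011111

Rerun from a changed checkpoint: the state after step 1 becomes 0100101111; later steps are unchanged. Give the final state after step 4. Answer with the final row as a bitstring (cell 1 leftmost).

1101011111

state after step 1 := 0100101111
2 | 1101111001
3 | 0111001011
4 | 1101011111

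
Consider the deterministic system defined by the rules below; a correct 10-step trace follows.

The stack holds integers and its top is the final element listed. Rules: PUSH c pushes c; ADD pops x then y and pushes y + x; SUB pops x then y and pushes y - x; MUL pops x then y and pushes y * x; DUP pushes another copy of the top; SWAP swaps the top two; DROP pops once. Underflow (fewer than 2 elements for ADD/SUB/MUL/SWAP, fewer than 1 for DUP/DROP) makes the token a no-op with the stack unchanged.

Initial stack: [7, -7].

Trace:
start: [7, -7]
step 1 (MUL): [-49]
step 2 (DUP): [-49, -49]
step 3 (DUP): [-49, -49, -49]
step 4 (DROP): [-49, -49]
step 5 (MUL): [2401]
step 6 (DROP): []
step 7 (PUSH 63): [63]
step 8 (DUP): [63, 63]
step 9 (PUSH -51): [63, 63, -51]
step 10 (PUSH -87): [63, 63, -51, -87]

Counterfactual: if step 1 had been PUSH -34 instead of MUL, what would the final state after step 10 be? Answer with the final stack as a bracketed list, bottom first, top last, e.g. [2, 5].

[7, -7, 63, 63, -51, -87]

(re-executing from step 1 with the substitution; state before step 1: [7, -7])
step 1 (PUSH -34): [7, -7, -34]
step 2 (DUP): [7, -7, -34, -34]
step 3 (DUP): [7, -7, -34, -34, -34]
step 4 (DROP): [7, -7, -34, -34]
step 5 (MUL): [7, -7, 1156]
step 6 (DROP): [7, -7]
step 7 (PUSH 63): [7, -7, 63]
step 8 (DUP): [7, -7, 63, 63]
step 9 (PUSH -51): [7, -7, 63, 63, -51]
step 10 (PUSH -87): [7, -7, 63, 63, -51, -87]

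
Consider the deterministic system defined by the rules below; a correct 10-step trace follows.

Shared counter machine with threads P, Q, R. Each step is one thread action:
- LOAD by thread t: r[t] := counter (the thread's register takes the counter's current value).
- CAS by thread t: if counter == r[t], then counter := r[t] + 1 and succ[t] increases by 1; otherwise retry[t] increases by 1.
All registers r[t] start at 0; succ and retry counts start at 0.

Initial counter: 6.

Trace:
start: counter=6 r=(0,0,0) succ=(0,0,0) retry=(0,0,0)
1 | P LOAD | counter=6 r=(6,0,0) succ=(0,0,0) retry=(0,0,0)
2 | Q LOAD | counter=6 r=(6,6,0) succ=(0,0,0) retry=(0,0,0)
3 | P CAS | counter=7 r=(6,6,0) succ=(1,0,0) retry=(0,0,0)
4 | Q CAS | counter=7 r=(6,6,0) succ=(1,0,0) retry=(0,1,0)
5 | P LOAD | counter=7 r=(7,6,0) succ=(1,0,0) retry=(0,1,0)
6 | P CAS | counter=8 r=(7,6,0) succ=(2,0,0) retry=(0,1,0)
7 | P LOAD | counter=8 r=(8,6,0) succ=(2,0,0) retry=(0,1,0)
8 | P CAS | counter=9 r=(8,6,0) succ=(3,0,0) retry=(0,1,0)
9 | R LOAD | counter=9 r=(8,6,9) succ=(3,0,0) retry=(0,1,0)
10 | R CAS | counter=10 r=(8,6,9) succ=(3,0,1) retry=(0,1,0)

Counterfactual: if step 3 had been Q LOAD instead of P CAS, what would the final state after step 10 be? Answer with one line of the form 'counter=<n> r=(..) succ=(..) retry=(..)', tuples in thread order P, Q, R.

(re-executing from step 3 with the substitution; state before step 3: counter=6 r=(6,6,0) succ=(0,0,0) retry=(0,0,0))
3 | Q LOAD | counter=6 r=(6,6,0) succ=(0,0,0) retry=(0,0,0)
4 | Q CAS | counter=7 r=(6,6,0) succ=(0,1,0) retry=(0,0,0)
5 | P LOAD | counter=7 r=(7,6,0) succ=(0,1,0) retry=(0,0,0)
6 | P CAS | counter=8 r=(7,6,0) succ=(1,1,0) retry=(0,0,0)
7 | P LOAD | counter=8 r=(8,6,0) succ=(1,1,0) retry=(0,0,0)
8 | P CAS | counter=9 r=(8,6,0) succ=(2,1,0) retry=(0,0,0)
9 | R LOAD | counter=9 r=(8,6,9) succ=(2,1,0) retry=(0,0,0)
10 | R CAS | counter=10 r=(8,6,9) succ=(2,1,1) retry=(0,0,0)

counter=10 r=(8,6,9) succ=(2,1,1) retry=(0,0,0)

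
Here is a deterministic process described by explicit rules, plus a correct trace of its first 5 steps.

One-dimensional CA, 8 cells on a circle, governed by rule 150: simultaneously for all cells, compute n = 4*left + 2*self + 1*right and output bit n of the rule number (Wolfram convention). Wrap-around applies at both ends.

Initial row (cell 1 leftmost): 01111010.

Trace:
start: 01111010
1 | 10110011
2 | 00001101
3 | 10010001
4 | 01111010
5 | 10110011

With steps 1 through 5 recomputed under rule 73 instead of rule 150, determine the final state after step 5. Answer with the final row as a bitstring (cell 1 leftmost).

00000011

(re-executing steps 1..5 under rule 73; state before step 1: 01111010)
1 | 01001000
2 | 00000011
3 | 01111011
4 | 01001011
5 | 00000011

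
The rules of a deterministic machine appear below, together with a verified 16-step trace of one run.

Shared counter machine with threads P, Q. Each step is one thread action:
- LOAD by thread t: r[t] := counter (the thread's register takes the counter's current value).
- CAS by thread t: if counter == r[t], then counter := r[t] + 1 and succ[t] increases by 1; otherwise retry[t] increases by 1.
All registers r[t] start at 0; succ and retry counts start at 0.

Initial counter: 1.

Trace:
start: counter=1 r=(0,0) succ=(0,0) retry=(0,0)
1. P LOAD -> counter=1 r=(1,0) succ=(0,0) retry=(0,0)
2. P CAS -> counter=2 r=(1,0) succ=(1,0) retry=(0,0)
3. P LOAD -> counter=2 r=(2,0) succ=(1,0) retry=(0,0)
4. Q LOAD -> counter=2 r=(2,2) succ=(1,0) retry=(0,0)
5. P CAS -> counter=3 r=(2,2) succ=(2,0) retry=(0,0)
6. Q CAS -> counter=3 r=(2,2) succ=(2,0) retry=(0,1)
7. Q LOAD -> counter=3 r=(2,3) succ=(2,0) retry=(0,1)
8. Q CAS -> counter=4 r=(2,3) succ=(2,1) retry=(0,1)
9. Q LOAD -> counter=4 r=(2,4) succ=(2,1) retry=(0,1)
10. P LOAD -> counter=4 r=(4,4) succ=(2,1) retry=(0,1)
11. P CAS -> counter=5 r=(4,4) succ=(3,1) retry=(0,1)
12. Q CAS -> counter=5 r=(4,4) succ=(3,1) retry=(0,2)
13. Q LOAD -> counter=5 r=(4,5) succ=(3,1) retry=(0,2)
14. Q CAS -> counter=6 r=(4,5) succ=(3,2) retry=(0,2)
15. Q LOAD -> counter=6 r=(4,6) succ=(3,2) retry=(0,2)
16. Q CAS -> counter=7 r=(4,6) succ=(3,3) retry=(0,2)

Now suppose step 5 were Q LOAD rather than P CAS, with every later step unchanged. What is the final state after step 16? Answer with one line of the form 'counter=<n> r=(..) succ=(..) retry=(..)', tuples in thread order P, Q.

counter=7 r=(4,6) succ=(2,4) retry=(0,1)

(re-executing from step 5 with the substitution; state before step 5: counter=2 r=(2,2) succ=(1,0) retry=(0,0))
5. Q LOAD -> counter=2 r=(2,2) succ=(1,0) retry=(0,0)
6. Q CAS -> counter=3 r=(2,2) succ=(1,1) retry=(0,0)
7. Q LOAD -> counter=3 r=(2,3) succ=(1,1) retry=(0,0)
8. Q CAS -> counter=4 r=(2,3) succ=(1,2) retry=(0,0)
9. Q LOAD -> counter=4 r=(2,4) succ=(1,2) retry=(0,0)
10. P LOAD -> counter=4 r=(4,4) succ=(1,2) retry=(0,0)
11. P CAS -> counter=5 r=(4,4) succ=(2,2) retry=(0,0)
12. Q CAS -> counter=5 r=(4,4) succ=(2,2) retry=(0,1)
13. Q LOAD -> counter=5 r=(4,5) succ=(2,2) retry=(0,1)
14. Q CAS -> counter=6 r=(4,5) succ=(2,3) retry=(0,1)
15. Q LOAD -> counter=6 r=(4,6) succ=(2,3) retry=(0,1)
16. Q CAS -> counter=7 r=(4,6) succ=(2,4) retry=(0,1)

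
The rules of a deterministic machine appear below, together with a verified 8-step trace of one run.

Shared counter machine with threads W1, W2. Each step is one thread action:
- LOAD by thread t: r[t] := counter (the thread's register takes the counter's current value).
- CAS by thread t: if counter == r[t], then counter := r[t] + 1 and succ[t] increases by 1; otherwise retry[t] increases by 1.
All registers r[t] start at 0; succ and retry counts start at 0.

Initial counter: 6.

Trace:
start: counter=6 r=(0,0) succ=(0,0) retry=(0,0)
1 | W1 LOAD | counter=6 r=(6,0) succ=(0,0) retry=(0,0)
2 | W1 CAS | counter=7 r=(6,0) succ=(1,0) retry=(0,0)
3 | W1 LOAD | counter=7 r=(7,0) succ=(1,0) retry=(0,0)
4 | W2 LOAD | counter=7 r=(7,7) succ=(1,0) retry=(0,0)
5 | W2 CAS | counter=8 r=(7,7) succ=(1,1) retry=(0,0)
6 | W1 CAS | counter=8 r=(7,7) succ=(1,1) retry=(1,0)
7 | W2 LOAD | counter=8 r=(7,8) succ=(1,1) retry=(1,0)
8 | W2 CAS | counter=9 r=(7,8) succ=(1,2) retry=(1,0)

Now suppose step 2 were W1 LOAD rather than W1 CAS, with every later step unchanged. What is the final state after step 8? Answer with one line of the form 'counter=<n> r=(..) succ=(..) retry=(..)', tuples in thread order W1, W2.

counter=8 r=(6,7) succ=(0,2) retry=(1,0)

(re-executing from step 2 with the substitution; state before step 2: counter=6 r=(6,0) succ=(0,0) retry=(0,0))
2 | W1 LOAD | counter=6 r=(6,0) succ=(0,0) retry=(0,0)
3 | W1 LOAD | counter=6 r=(6,0) succ=(0,0) retry=(0,0)
4 | W2 LOAD | counter=6 r=(6,6) succ=(0,0) retry=(0,0)
5 | W2 CAS | counter=7 r=(6,6) succ=(0,1) retry=(0,0)
6 | W1 CAS | counter=7 r=(6,6) succ=(0,1) retry=(1,0)
7 | W2 LOAD | counter=7 r=(6,7) succ=(0,1) retry=(1,0)
8 | W2 CAS | counter=8 r=(6,7) succ=(0,2) retry=(1,0)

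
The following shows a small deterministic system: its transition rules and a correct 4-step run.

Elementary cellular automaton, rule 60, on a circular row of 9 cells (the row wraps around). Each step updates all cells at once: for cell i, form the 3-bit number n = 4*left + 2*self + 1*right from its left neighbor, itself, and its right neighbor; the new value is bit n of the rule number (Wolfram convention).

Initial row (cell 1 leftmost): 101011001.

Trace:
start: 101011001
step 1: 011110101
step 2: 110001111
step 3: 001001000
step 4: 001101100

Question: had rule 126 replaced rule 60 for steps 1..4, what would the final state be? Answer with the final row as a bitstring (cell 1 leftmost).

000000000

(re-executing steps 1..4 under rule 126; state before step 1: 101011001)
step 1: 111111111
step 2: 000000000
step 3: 000000000
step 4: 000000000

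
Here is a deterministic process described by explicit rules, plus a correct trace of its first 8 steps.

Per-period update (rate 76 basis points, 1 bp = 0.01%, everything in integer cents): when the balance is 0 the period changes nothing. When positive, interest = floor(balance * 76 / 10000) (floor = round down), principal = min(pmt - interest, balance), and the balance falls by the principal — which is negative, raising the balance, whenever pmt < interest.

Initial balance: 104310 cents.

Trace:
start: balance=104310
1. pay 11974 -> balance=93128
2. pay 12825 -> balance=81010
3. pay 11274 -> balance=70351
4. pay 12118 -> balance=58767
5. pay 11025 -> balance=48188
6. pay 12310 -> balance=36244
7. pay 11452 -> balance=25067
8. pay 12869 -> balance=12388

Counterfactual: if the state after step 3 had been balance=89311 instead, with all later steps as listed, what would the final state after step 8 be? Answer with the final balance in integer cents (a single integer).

32079

state after step 3 := balance=89311
4. pay 12118 -> balance=77871
5. pay 11025 -> balance=67437
6. pay 12310 -> balance=55639
7. pay 11452 -> balance=44609
8. pay 12869 -> balance=32079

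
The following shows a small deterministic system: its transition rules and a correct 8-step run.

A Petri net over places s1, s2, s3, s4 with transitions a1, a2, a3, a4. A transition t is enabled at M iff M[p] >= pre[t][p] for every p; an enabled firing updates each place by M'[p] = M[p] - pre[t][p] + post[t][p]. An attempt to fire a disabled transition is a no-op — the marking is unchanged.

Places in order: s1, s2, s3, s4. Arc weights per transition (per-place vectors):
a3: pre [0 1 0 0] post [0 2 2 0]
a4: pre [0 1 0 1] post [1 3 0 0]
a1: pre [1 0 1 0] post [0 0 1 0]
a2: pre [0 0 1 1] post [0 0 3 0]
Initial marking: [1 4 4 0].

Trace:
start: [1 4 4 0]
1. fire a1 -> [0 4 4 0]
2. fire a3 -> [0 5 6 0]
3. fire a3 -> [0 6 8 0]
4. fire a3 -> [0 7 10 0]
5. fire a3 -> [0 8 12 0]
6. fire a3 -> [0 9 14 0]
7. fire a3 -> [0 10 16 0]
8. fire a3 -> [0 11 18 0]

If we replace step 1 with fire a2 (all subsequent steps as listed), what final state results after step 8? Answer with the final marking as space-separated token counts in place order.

1 11 18 0

(re-executing from step 1 with the substitution; state before step 1: [1 4 4 0])
1. fire a2 -> [1 4 4 0]
2. fire a3 -> [1 5 6 0]
3. fire a3 -> [1 6 8 0]
4. fire a3 -> [1 7 10 0]
5. fire a3 -> [1 8 12 0]
6. fire a3 -> [1 9 14 0]
7. fire a3 -> [1 10 16 0]
8. fire a3 -> [1 11 18 0]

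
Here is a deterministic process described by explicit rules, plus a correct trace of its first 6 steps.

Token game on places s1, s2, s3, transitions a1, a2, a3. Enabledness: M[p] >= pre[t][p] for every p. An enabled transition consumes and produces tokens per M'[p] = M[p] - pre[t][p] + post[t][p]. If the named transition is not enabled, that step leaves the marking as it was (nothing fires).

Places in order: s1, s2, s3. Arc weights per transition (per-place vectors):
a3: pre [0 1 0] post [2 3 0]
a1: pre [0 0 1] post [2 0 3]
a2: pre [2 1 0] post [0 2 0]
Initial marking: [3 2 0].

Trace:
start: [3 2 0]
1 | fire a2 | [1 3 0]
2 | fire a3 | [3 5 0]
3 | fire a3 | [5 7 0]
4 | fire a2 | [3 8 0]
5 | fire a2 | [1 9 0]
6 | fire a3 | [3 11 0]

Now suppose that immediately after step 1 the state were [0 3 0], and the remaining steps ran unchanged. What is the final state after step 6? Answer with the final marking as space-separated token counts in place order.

2 11 0

state after step 1 := [0 3 0]
2 | fire a3 | [2 5 0]
3 | fire a3 | [4 7 0]
4 | fire a2 | [2 8 0]
5 | fire a2 | [0 9 0]
6 | fire a3 | [2 11 0]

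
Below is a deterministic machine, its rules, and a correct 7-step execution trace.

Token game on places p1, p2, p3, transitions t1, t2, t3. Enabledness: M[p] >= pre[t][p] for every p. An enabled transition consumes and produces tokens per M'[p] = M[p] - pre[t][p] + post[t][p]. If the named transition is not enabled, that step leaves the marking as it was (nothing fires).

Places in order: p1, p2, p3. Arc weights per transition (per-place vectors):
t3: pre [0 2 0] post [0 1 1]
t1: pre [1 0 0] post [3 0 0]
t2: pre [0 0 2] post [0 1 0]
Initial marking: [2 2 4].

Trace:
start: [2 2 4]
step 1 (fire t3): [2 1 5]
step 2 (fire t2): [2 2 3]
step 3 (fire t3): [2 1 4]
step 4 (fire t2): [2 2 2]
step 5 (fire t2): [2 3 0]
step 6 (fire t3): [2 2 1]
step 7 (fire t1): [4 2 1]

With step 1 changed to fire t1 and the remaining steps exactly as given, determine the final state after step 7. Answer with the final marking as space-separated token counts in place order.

6 2 2

(re-executing from step 1 with the substitution; state before step 1: [2 2 4])
step 1 (fire t1): [4 2 4]
step 2 (fire t2): [4 3 2]
step 3 (fire t3): [4 2 3]
step 4 (fire t2): [4 3 1]
step 5 (fire t2): [4 3 1]
step 6 (fire t3): [4 2 2]
step 7 (fire t1): [6 2 2]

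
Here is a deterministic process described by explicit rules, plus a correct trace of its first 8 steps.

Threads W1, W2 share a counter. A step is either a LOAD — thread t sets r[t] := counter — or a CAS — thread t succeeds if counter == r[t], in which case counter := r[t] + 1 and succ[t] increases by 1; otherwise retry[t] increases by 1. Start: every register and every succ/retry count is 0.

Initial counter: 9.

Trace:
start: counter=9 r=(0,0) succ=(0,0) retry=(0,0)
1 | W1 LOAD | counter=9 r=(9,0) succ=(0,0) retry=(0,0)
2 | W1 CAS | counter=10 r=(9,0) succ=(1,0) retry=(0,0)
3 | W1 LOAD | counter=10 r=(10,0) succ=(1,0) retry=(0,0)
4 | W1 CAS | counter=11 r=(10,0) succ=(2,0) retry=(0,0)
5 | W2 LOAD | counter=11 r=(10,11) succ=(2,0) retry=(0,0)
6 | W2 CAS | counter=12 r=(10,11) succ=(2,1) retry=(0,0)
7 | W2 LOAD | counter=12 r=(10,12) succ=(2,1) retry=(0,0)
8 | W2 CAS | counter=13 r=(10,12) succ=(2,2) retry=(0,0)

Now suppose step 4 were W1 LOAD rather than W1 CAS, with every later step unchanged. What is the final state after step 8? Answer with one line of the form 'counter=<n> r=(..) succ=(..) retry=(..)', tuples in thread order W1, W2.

counter=12 r=(10,11) succ=(1,2) retry=(0,0)

(re-executing from step 4 with the substitution; state before step 4: counter=10 r=(10,0) succ=(1,0) retry=(0,0))
4 | W1 LOAD | counter=10 r=(10,0) succ=(1,0) retry=(0,0)
5 | W2 LOAD | counter=10 r=(10,10) succ=(1,0) retry=(0,0)
6 | W2 CAS | counter=11 r=(10,10) succ=(1,1) retry=(0,0)
7 | W2 LOAD | counter=11 r=(10,11) succ=(1,1) retry=(0,0)
8 | W2 CAS | counter=12 r=(10,11) succ=(1,2) retry=(0,0)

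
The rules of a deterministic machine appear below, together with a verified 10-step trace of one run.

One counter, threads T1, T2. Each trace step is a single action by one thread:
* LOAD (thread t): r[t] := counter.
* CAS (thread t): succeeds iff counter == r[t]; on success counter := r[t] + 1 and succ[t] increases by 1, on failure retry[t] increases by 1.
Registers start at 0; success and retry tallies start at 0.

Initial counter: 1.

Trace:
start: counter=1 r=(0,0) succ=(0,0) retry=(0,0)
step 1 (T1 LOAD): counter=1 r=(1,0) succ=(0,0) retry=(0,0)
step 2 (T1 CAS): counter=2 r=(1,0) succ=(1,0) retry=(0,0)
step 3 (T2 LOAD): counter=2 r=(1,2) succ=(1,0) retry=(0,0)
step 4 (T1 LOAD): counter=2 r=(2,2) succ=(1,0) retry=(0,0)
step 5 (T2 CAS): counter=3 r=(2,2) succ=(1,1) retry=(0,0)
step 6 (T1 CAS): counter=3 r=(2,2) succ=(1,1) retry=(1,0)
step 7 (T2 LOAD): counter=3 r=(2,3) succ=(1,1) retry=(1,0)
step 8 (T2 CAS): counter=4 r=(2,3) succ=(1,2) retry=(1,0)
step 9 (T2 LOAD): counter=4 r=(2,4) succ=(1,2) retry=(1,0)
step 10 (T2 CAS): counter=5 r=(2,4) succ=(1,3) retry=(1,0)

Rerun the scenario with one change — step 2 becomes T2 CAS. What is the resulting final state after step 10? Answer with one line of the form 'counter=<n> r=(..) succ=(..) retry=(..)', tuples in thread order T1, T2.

(re-executing from step 2 with the substitution; state before step 2: counter=1 r=(1,0) succ=(0,0) retry=(0,0))
step 2 (T2 CAS): counter=1 r=(1,0) succ=(0,0) retry=(0,1)
step 3 (T2 LOAD): counter=1 r=(1,1) succ=(0,0) retry=(0,1)
step 4 (T1 LOAD): counter=1 r=(1,1) succ=(0,0) retry=(0,1)
step 5 (T2 CAS): counter=2 r=(1,1) succ=(0,1) retry=(0,1)
step 6 (T1 CAS): counter=2 r=(1,1) succ=(0,1) retry=(1,1)
step 7 (T2 LOAD): counter=2 r=(1,2) succ=(0,1) retry=(1,1)
step 8 (T2 CAS): counter=3 r=(1,2) succ=(0,2) retry=(1,1)
step 9 (T2 LOAD): counter=3 r=(1,3) succ=(0,2) retry=(1,1)
step 10 (T2 CAS): counter=4 r=(1,3) succ=(0,3) retry=(1,1)

counter=4 r=(1,3) succ=(0,3) retry=(1,1)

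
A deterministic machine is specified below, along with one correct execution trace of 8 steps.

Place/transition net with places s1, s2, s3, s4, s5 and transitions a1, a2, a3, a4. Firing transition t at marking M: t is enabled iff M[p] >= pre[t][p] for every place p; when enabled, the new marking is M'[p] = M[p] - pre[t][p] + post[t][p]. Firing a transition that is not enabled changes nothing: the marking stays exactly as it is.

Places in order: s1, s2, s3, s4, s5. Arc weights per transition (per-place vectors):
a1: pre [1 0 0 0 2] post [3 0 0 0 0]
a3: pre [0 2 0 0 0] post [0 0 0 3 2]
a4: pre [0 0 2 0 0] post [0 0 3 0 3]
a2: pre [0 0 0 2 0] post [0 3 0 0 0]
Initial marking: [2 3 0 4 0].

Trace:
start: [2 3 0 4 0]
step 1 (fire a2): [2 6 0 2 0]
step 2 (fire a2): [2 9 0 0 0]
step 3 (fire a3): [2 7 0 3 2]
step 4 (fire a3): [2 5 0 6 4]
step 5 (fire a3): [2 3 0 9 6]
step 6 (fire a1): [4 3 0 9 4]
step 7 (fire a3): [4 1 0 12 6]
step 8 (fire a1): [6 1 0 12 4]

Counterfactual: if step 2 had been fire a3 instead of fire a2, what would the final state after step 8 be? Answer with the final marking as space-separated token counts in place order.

6 0 0 11 2

(re-executing from step 2 with the substitution; state before step 2: [2 6 0 2 0])
step 2 (fire a3): [2 4 0 5 2]
step 3 (fire a3): [2 2 0 8 4]
step 4 (fire a3): [2 0 0 11 6]
step 5 (fire a3): [2 0 0 11 6]
step 6 (fire a1): [4 0 0 11 4]
step 7 (fire a3): [4 0 0 11 4]
step 8 (fire a1): [6 0 0 11 2]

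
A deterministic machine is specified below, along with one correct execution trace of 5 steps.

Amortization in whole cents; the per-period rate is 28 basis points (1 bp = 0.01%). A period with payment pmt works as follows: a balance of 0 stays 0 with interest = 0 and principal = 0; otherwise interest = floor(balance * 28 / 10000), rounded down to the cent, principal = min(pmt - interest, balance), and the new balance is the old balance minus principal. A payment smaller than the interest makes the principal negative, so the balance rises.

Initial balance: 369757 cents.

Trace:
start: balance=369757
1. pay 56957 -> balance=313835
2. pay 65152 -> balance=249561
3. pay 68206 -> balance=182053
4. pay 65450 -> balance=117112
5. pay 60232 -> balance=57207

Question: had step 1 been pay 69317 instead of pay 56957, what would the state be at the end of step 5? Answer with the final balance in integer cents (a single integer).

44710

(re-executing from step 1 with the substitution; state before step 1: balance=369757)
1. pay 69317 -> balance=301475
2. pay 65152 -> balance=237167
3. pay 68206 -> balance=169625
4. pay 65450 -> balance=104649
5. pay 60232 -> balance=44710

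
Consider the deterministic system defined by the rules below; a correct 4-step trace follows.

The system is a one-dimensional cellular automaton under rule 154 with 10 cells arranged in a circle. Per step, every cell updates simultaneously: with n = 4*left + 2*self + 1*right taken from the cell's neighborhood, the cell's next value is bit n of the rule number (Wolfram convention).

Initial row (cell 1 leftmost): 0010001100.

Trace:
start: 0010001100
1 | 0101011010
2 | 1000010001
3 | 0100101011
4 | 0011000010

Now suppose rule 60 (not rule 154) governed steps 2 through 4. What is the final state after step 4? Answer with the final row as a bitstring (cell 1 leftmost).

(re-executing steps 2..4 under rule 60; state before step 2: 0101011010)
2 | 0111110111
3 | 1100001100
4 | 1010001010

1010001010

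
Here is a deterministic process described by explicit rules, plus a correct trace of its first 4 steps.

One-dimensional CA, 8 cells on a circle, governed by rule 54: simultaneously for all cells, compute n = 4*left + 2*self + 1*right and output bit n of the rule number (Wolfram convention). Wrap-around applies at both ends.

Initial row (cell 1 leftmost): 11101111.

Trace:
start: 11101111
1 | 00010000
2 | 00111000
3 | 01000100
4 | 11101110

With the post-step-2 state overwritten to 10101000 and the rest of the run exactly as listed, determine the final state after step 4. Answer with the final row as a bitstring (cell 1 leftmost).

00000010

state after step 2 := 10101000
3 | 11111101
4 | 00000010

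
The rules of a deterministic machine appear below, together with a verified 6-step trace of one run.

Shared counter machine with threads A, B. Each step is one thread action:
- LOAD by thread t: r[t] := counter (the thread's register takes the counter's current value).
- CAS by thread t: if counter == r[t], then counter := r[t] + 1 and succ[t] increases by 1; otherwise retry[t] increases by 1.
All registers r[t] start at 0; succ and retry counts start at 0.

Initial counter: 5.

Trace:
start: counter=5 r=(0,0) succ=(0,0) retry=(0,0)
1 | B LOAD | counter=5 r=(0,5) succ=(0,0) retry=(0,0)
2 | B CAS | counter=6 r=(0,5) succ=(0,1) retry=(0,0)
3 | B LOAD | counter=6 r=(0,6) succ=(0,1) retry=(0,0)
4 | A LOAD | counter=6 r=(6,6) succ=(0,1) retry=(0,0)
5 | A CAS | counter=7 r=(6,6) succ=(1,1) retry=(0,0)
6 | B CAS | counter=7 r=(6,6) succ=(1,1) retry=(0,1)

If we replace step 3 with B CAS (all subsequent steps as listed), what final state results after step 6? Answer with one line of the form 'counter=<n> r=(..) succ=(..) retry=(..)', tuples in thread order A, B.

(re-executing from step 3 with the substitution; state before step 3: counter=6 r=(0,5) succ=(0,1) retry=(0,0))
3 | B CAS | counter=6 r=(0,5) succ=(0,1) retry=(0,1)
4 | A LOAD | counter=6 r=(6,5) succ=(0,1) retry=(0,1)
5 | A CAS | counter=7 r=(6,5) succ=(1,1) retry=(0,1)
6 | B CAS | counter=7 r=(6,5) succ=(1,1) retry=(0,2)

counter=7 r=(6,5) succ=(1,1) retry=(0,2)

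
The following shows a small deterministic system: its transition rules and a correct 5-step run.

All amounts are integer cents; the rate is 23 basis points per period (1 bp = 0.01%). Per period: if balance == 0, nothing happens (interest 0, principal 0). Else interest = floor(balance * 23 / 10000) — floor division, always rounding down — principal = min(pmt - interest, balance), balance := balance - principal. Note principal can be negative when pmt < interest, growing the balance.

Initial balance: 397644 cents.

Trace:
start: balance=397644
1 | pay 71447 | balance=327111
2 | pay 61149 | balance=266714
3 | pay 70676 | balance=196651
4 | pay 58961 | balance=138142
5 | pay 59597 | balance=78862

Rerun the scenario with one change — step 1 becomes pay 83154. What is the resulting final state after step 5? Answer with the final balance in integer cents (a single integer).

67047

(re-executing from step 1 with the substitution; state before step 1: balance=397644)
1 | pay 83154 | balance=315404
2 | pay 61149 | balance=254980
3 | pay 70676 | balance=184890
4 | pay 58961 | balance=126354
5 | pay 59597 | balance=67047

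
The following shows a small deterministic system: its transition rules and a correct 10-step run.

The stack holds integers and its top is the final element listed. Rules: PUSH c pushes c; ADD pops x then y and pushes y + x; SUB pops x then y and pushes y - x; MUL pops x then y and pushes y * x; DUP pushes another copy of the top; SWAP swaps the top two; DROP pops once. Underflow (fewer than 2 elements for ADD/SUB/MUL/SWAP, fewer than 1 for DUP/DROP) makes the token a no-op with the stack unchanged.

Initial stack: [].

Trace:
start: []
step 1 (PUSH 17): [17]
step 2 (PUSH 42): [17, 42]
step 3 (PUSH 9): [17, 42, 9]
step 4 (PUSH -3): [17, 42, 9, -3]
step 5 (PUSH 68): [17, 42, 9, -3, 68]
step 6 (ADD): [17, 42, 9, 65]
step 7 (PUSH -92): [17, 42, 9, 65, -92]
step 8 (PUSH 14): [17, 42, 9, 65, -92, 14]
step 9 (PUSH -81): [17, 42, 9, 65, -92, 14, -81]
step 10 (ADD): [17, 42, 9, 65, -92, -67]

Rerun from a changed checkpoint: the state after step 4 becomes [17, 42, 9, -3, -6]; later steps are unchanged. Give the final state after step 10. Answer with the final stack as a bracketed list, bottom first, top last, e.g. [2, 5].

[17, 42, 9, -3, 62, -92, -67]

state after step 4 := [17, 42, 9, -3, -6]
step 5 (PUSH 68): [17, 42, 9, -3, -6, 68]
step 6 (ADD): [17, 42, 9, -3, 62]
step 7 (PUSH -92): [17, 42, 9, -3, 62, -92]
step 8 (PUSH 14): [17, 42, 9, -3, 62, -92, 14]
step 9 (PUSH -81): [17, 42, 9, -3, 62, -92, 14, -81]
step 10 (ADD): [17, 42, 9, -3, 62, -92, -67]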